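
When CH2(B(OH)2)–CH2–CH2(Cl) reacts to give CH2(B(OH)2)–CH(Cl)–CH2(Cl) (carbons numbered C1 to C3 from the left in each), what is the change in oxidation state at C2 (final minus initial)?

Before: C2 has 2 bonds to C, 2 bonds to H → oxidation state -2.
After: C2 has 2 bonds to C, 1 bond to H, 1 bond to Cl → oxidation state 0.
Δ = 0 − (-2) = +2, so this is an oxidation at C2.

+2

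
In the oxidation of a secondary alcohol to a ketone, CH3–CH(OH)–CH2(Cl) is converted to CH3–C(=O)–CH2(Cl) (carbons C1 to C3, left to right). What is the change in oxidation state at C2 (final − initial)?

Before: C2 has 2 bonds to C, 1 bond to H, 1 bond to O → oxidation state 0.
After: C2 has 2 bonds to C, 2 bonds to O → oxidation state +2.
Δ = +2 − (0) = +2, so this is an oxidation at C2.

+2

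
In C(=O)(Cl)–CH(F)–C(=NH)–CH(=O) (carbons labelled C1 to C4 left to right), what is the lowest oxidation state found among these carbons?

0

Bonds to more-electronegative neighbours contribute +1 each, bonds to H or metals contribute −1 each, and C–C bonds contribute 0. Tallying each carbon:
C1: 1C, 2O, 1Cl → 0 + 2 + 1 = +3
C2: 2C, 1H, 1F → 0 − 1 + 1 = 0
C3: 2C, 2N → 0 + 2 = +2
C4: 1C, 1H, 2O → 0 − 1 + 2 = +1
The lowest value is 0.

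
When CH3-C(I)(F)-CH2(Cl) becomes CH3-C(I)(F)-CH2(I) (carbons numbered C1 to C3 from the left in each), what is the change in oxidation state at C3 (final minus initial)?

0

Before: C3 has 1 bond to C, 2 bonds to H, 1 bond to Cl → oxidation state -1.
After: C3 has 1 bond to C, 2 bonds to H, 1 bond to I → oxidation state -1.
Δ = -1 − (-1) = 0, so no net redox change at C3.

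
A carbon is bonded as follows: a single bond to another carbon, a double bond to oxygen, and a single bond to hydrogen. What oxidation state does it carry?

The carbon has one bond to C (0), a double bond to O (2×+1 = +2), one bond to H (-1).
Oxidation state = 0 + 2 − 1 = +1.

+1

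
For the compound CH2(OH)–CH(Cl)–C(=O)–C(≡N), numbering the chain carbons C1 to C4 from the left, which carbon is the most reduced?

Tallying each carbon's bonds:
C1: 1C, 2H, 1O → 0 − 2 + 1 = -1
C2: 2C, 1H, 1Cl → 0 − 1 + 1 = 0
C3: 2C, 2O → 0 + 2 = +2
C4: 1C, 3N → 0 + 3 = +3
The most reduced carbon is C1 at -1.

C1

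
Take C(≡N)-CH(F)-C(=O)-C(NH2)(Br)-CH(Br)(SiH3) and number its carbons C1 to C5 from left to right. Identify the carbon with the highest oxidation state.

Bonds to more-electronegative neighbours contribute +1 each, bonds to H or metals contribute −1 each, and C–C bonds contribute 0. Tallying each carbon:
C1: 1C, 3N → 0 + 3 = +3
C2: 2C, 1H, 1F → 0 − 1 + 1 = 0
C3: 2C, 2O → 0 + 2 = +2
C4: 2C, 1N, 1Br → 0 + 1 + 1 = +2
C5: 1C, 1H, 1Br, 1Si → 0 − 1 + 1 − 1 = -1
The most oxidised carbon is C1 at +3.

C1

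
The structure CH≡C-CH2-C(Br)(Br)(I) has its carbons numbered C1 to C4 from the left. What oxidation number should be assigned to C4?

C4 has one bond to C (0), one bond to Br (+1), one bond to Br (+1), one bond to I (+1).
Oxidation state = 0 + 1 + 1 + 1 = +3.

+3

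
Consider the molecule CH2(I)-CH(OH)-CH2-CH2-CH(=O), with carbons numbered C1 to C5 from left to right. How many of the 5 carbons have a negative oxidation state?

Tallying each carbon's bonds:
C1: 1C, 2H, 1I → 0 − 2 + 1 = -1
C2: 2C, 1H, 1O → 0 − 1 + 1 = 0
C3: 2C, 2H → 0 − 2 = -2
C4: 2C, 2H → 0 − 2 = -2
C5: 1C, 1H, 2O → 0 − 1 + 2 = +1
3 carbons (C1, C3, C4) meet the condition.

3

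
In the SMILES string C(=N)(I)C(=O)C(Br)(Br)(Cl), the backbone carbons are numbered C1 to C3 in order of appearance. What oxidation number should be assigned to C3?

C3 has one bond to C (0), one bond to Br (+1), one bond to Br (+1), one bond to Cl (+1).
Oxidation state = 0 + 1 + 1 + 1 = +3.

+3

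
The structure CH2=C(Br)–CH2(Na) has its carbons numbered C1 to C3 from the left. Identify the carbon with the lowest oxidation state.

Tallying each carbon's bonds:
C1: 2C, 2H → 0 − 2 = -2
C2: 3C, 1Br → 0 + 1 = +1
C3: 1C, 2H, 1Na → 0 − 2 − 1 = -3
The most reduced carbon is C3 at -3.

C3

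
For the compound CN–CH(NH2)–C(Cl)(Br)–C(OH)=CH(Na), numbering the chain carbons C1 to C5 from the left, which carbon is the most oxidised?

Each bond to a more electronegative atom (O, N, halogen) counts +1, each bond to a less electronegative atom (H, metal, B, Si) counts −1, and each C–C bond counts 0. Tallying each carbon:
C1: 1C, 3N → 0 + 3 = +3
C2: 2C, 1H, 1N → 0 − 1 + 1 = 0
C3: 2C, 1Cl, 1Br → 0 + 1 + 1 = +2
C4: 3C, 1O → 0 + 1 = +1
C5: 2C, 1H, 1Na → 0 − 1 − 1 = -2
The most oxidised carbon is C1 at +3.

C1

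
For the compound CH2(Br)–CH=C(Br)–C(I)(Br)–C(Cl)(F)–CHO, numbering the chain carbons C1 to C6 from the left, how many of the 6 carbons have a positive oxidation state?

4

Tallying each carbon's bonds:
C1: 1C, 2H, 1Br → 0 − 2 + 1 = -1
C2: 3C, 1H → 0 − 1 = -1
C3: 3C, 1Br → 0 + 1 = +1
C4: 2C, 1Br, 1I → 0 + 1 + 1 = +2
C5: 2C, 1F, 1Cl → 0 + 1 + 1 = +2
C6: 1C, 1H, 2O → 0 − 1 + 2 = +1
4 carbons (C3, C4, C5, C6) meet the condition.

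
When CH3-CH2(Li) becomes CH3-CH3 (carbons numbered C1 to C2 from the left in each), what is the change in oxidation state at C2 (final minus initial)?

Before: C2 has 1 bond to C, 2 bonds to H, 1 bond to Li → oxidation state -3.
After: C2 has 1 bond to C, 3 bonds to H → oxidation state -3.
Δ = -3 − (-3) = 0, so no net redox change at C2.

0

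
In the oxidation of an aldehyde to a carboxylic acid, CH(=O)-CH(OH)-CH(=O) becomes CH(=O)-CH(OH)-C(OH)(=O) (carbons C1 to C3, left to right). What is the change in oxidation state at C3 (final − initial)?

+2

Before: C3 has 1 bond to C, 1 bond to H, 2 bonds to O → oxidation state +1.
After: C3 has 1 bond to C, 3 bonds to O → oxidation state +3.
Δ = +3 − (+1) = +2, so this is an oxidation at C3.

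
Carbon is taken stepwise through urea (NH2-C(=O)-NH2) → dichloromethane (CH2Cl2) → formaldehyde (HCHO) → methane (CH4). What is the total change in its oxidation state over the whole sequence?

Carbon oxidation states along the series — urea: +4, dichloromethane: 0, formaldehyde: 0, methane: -4.
Net change = -4 − (+4) = -8.

-8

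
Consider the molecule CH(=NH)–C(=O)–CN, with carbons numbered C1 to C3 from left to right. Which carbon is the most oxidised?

C3

Each bond to a more electronegative atom (O, N, halogen) counts +1, each bond to a less electronegative atom (H, metal, B, Si) counts −1, and each C–C bond counts 0. Tallying each carbon:
C1: 1C, 1H, 2N → 0 − 1 + 2 = +1
C2: 2C, 2O → 0 + 2 = +2
C3: 1C, 3N → 0 + 3 = +3
The most oxidised carbon is C3 at +3.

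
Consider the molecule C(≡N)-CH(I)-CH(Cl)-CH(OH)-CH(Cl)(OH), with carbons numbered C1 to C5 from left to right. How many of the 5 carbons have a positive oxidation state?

2

Tallying each carbon's bonds:
C1: 1C, 3N → 0 + 3 = +3
C2: 2C, 1H, 1I → 0 − 1 + 1 = 0
C3: 2C, 1H, 1Cl → 0 − 1 + 1 = 0
C4: 2C, 1H, 1O → 0 − 1 + 1 = 0
C5: 1C, 1H, 1O, 1Cl → 0 − 1 + 1 + 1 = +1
2 carbons (C1, C5) meet the condition.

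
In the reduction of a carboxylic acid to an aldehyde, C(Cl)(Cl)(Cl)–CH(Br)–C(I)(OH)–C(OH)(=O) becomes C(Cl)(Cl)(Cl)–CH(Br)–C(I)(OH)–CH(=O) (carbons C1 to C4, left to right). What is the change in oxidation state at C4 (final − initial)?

Before: C4 has 1 bond to C, 3 bonds to O → oxidation state +3.
After: C4 has 1 bond to C, 1 bond to H, 2 bonds to O → oxidation state +1.
Δ = +1 − (+3) = -2, so this is a reduction at C4.

-2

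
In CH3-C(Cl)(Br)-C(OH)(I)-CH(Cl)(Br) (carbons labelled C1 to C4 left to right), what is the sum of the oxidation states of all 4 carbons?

+2

Tallying each carbon's bonds:
C1: 1C, 3H → 0 − 3 = -3
C2: 2C, 1Cl, 1Br → 0 + 1 + 1 = +2
C3: 2C, 1O, 1I → 0 + 1 + 1 = +2
C4: 1C, 1H, 1Cl, 1Br → 0 − 1 + 1 + 1 = +1
Sum = -3 + 2 + 2 + 1 = +2.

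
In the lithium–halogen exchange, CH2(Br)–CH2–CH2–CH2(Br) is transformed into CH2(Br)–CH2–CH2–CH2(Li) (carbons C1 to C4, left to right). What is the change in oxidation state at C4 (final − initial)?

Before: C4 has 1 bond to C, 2 bonds to H, 1 bond to Br → oxidation state -1.
After: C4 has 1 bond to C, 2 bonds to H, 1 bond to Li → oxidation state -3.
Δ = -3 − (-1) = -2, so this is a reduction at C4.

-2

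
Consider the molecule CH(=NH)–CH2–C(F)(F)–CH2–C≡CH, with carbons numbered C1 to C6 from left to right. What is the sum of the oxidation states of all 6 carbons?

Tallying each carbon's bonds:
C1: 1C, 1H, 2N → 0 − 1 + 2 = +1
C2: 2C, 2H → 0 − 2 = -2
C3: 2C, 2F → 0 + 2 = +2
C4: 2C, 2H → 0 − 2 = -2
C5: 4C → 0 = 0
C6: 3C, 1H → 0 − 1 = -1
Sum = +1 − 2 + 2 − 2 + 0 − 1 = -2.

-2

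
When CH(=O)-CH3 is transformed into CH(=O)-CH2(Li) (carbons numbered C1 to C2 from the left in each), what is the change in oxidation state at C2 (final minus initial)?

Before: C2 has 1 bond to C, 3 bonds to H → oxidation state -3.
After: C2 has 1 bond to C, 2 bonds to H, 1 bond to Li → oxidation state -3.
Δ = -3 − (-3) = 0, so no net redox change at C2.

0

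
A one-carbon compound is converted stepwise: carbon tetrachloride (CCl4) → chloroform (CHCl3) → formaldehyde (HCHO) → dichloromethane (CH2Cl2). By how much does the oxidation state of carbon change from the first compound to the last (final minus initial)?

-4

Carbon oxidation states along the series — carbon tetrachloride: +4, chloroform: +2, formaldehyde: 0, dichloromethane: 0.
Net change = 0 − (+4) = -4.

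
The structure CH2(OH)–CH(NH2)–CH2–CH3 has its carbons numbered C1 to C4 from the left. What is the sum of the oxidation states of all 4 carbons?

-6

Tallying each carbon's bonds:
C1: 1C, 2H, 1O → 0 − 2 + 1 = -1
C2: 2C, 1H, 1N → 0 − 1 + 1 = 0
C3: 2C, 2H → 0 − 2 = -2
C4: 1C, 3H → 0 − 3 = -3
Sum = -1 + 0 − 2 − 3 = -6.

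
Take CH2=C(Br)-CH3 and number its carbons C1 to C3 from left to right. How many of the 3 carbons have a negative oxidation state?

Bonds to more-electronegative neighbours contribute +1 each, bonds to H or metals contribute −1 each, and C–C bonds contribute 0. Tallying each carbon:
C1: 2C, 2H → 0 − 2 = -2
C2: 3C, 1Br → 0 + 1 = +1
C3: 1C, 3H → 0 − 3 = -3
2 carbons (C1, C3) meet the condition.

2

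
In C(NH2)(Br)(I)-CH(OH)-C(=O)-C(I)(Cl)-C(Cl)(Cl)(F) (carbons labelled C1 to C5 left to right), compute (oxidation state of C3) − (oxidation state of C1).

C3: 2C, 2O → 0 + 2 = +2
C1: 1C, 1N, 1Br, 1I → 0 + 1 + 1 + 1 = +3
Difference: +2 − (+3) = -1.

-1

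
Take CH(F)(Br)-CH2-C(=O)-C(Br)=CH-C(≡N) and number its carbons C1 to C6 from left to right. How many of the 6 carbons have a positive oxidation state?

4

Tallying each carbon's bonds:
C1: 1C, 1H, 1F, 1Br → 0 − 1 + 1 + 1 = +1
C2: 2C, 2H → 0 − 2 = -2
C3: 2C, 2O → 0 + 2 = +2
C4: 3C, 1Br → 0 + 1 = +1
C5: 3C, 1H → 0 − 1 = -1
C6: 1C, 3N → 0 + 3 = +3
4 carbons (C1, C3, C4, C6) meet the condition.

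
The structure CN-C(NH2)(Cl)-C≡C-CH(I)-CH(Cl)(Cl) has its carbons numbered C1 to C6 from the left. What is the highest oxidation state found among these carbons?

Tallying each carbon's bonds:
C1: 1C, 3N → 0 + 3 = +3
C2: 2C, 1N, 1Cl → 0 + 1 + 1 = +2
C3: 4C → 0 = 0
C4: 4C → 0 = 0
C5: 2C, 1H, 1I → 0 − 1 + 1 = 0
C6: 1C, 1H, 2Cl → 0 − 1 + 2 = +1
The highest value is +3.

+3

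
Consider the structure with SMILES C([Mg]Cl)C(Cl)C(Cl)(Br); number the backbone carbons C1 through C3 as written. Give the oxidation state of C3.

Count +1 for every bond to an atom more electronegative than carbon and −1 for every bond to one less electronegative; C–C bonds are 0.
C3 has one bond to C (0), one bond to Cl (+1), one bond to H (-1), one bond to Br (+1).
Oxidation state = 0 + 1 − 1 + 1 = +1.

+1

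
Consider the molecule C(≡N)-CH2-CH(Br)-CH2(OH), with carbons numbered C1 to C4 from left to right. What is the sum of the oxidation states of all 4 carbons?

Tallying each carbon's bonds:
C1: 1C, 3N → 0 + 3 = +3
C2: 2C, 2H → 0 − 2 = -2
C3: 2C, 1H, 1Br → 0 − 1 + 1 = 0
C4: 1C, 2H, 1O → 0 − 2 + 1 = -1
Sum = +3 − 2 + 0 − 1 = 0.

0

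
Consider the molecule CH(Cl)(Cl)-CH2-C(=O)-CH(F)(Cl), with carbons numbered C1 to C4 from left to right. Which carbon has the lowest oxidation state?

Count +1 for every bond to an atom more electronegative than carbon and −1 for every bond to one less electronegative; C–C bonds are 0. Tallying each carbon:
C1: 1C, 1H, 2Cl → 0 − 1 + 2 = +1
C2: 2C, 2H → 0 − 2 = -2
C3: 2C, 2O → 0 + 2 = +2
C4: 1C, 1H, 1F, 1Cl → 0 − 1 + 1 + 1 = +1
The most reduced carbon is C2 at -2.

C2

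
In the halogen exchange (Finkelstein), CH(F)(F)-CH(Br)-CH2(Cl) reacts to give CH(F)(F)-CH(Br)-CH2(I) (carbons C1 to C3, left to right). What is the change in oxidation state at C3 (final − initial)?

Before: C3 has 1 bond to C, 2 bonds to H, 1 bond to Cl → oxidation state -1.
After: C3 has 1 bond to C, 2 bonds to H, 1 bond to I → oxidation state -1.
Δ = -1 − (-1) = 0, so no net redox change at C3.

0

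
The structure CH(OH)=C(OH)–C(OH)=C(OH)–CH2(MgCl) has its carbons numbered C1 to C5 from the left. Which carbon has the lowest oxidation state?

Bonds to more-electronegative neighbours contribute +1 each, bonds to H or metals contribute −1 each, and C–C bonds contribute 0. Tallying each carbon:
C1: 2C, 1H, 1O → 0 − 1 + 1 = 0
C2: 3C, 1O → 0 + 1 = +1
C3: 3C, 1O → 0 + 1 = +1
C4: 3C, 1O → 0 + 1 = +1
C5: 1C, 2H, 1Mg → 0 − 2 − 1 = -3
The most reduced carbon is C5 at -3.

C5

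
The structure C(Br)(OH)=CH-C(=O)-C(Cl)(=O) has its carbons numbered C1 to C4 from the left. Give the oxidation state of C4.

+3

Count +1 for every bond to an atom more electronegative than carbon and −1 for every bond to one less electronegative; C–C bonds are 0.
C4 has one bond to C (0), one bond to Cl (+1), a double bond to O (2×+1 = +2).
Oxidation state = 0 + 1 + 2 = +3.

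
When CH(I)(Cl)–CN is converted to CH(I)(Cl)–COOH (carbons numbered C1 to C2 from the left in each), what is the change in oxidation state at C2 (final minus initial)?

Before: C2 has 1 bond to C, 3 bonds to N → oxidation state +3.
After: C2 has 1 bond to C, 3 bonds to O → oxidation state +3.
Δ = +3 − (+3) = 0, so no net redox change at C2.

0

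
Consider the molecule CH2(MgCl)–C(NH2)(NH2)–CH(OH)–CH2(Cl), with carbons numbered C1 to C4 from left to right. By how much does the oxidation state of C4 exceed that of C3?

-1

C4: 1C, 2H, 1Cl → 0 − 2 + 1 = -1
C3: 2C, 1H, 1O → 0 − 1 + 1 = 0
Difference: -1 − (0) = -1.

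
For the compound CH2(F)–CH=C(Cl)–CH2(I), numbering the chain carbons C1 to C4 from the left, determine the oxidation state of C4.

-1

Each bond to a more electronegative atom (O, N, halogen) counts +1, each bond to a less electronegative atom (H, metal, B, Si) counts −1, and each C–C bond counts 0.
C4 has one bond to C (0), one bond to H (-1), one bond to I (+1), one bond to H (-1).
Oxidation state = 0 − 1 + 1 − 1 = -1.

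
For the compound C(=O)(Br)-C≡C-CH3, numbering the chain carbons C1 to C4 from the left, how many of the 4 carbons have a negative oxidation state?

Tallying each carbon's bonds:
C1: 1C, 2O, 1Br → 0 + 2 + 1 = +3
C2: 4C → 0 = 0
C3: 4C → 0 = 0
C4: 1C, 3H → 0 − 3 = -3
1 carbon (C4) meets the condition.

1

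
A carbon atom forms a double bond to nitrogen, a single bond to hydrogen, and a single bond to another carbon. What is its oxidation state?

The carbon has one bond to C (0), one bond to H (-1), a double bond to N (2×+1 = +2).
Oxidation state = 0 − 1 + 2 = +1.

+1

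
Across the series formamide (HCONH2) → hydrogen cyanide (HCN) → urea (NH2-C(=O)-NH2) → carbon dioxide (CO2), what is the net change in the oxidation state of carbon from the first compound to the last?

Carbon oxidation states along the series — formamide: +2, hydrogen cyanide: +2, urea: +4, carbon dioxide: +4.
Net change = +4 − (+2) = +2.

+2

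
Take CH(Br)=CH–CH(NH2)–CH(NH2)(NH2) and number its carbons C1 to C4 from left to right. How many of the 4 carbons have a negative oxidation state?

Each bond to a more electronegative atom (O, N, halogen) counts +1, each bond to a less electronegative atom (H, metal, B, Si) counts −1, and each C–C bond counts 0. Tallying each carbon:
C1: 2C, 1H, 1Br → 0 − 1 + 1 = 0
C2: 3C, 1H → 0 − 1 = -1
C3: 2C, 1H, 1N → 0 − 1 + 1 = 0
C4: 1C, 1H, 2N → 0 − 1 + 2 = +1
1 carbon (C2) meets the condition.

1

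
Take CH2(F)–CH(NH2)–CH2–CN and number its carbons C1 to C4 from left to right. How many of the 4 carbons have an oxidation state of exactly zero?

Tallying each carbon's bonds:
C1: 1C, 2H, 1F → 0 − 2 + 1 = -1
C2: 2C, 1H, 1N → 0 − 1 + 1 = 0
C3: 2C, 2H → 0 − 2 = -2
C4: 1C, 3N → 0 + 3 = +3
1 carbon (C2) meets the condition.

1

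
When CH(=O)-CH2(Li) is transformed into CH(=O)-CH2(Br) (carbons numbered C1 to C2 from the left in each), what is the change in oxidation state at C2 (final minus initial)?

Before: C2 has 1 bond to C, 2 bonds to H, 1 bond to Li → oxidation state -3.
After: C2 has 1 bond to C, 2 bonds to H, 1 bond to Br → oxidation state -1.
Δ = -1 − (-3) = +2, so this is an oxidation at C2.

+2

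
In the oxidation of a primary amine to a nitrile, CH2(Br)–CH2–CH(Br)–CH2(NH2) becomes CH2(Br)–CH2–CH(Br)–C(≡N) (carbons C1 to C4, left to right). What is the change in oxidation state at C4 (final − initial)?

Before: C4 has 1 bond to C, 2 bonds to H, 1 bond to N → oxidation state -1.
After: C4 has 1 bond to C, 3 bonds to N → oxidation state +3.
Δ = +3 − (-1) = +4, so this is an oxidation at C4.

+4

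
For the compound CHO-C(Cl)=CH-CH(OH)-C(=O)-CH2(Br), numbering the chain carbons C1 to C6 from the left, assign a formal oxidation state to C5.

C5 has one bond to C (0), one bond to C (0), a double bond to O (2×+1 = +2).
Oxidation state = 0 + 0 + 2 = +2.

+2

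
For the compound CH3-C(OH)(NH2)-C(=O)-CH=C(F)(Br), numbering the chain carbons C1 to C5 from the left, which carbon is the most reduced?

Bonds to more-electronegative neighbours contribute +1 each, bonds to H or metals contribute −1 each, and C–C bonds contribute 0. Tallying each carbon:
C1: 1C, 3H → 0 − 3 = -3
C2: 2C, 1O, 1N → 0 + 1 + 1 = +2
C3: 2C, 2O → 0 + 2 = +2
C4: 3C, 1H → 0 − 1 = -1
C5: 2C, 1F, 1Br → 0 + 1 + 1 = +2
The most reduced carbon is C1 at -3.

C1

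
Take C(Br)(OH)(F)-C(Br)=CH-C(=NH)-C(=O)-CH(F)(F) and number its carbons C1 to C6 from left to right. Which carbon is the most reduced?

Tallying each carbon's bonds:
C1: 1C, 1O, 1F, 1Br → 0 + 1 + 1 + 1 = +3
C2: 3C, 1Br → 0 + 1 = +1
C3: 3C, 1H → 0 − 1 = -1
C4: 2C, 2N → 0 + 2 = +2
C5: 2C, 2O → 0 + 2 = +2
C6: 1C, 1H, 2F → 0 − 1 + 2 = +1
The most reduced carbon is C3 at -1.

C3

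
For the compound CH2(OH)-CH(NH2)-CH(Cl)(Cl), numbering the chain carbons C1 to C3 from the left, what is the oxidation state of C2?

0

Assign +1 per bond to O/N/halogen, −1 per bond to H or an electropositive element, and 0 per bond to carbon.
C2 has one bond to C (0), one bond to C (0), one bond to H (-1), one bond to N (+1).
Oxidation state = 0 + 0 − 1 + 1 = 0.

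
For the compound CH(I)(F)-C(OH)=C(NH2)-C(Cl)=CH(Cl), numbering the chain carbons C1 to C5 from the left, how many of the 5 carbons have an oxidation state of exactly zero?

Tallying each carbon's bonds:
C1: 1C, 1H, 1F, 1I → 0 − 1 + 1 + 1 = +1
C2: 3C, 1O → 0 + 1 = +1
C3: 3C, 1N → 0 + 1 = +1
C4: 3C, 1Cl → 0 + 1 = +1
C5: 2C, 1H, 1Cl → 0 − 1 + 1 = 0
1 carbon (C5) meets the condition.

1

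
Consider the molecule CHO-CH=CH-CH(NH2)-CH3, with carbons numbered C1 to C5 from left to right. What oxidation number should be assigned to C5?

-3

C5 has one bond to C (0), one bond to H (-1), one bond to H (-1), one bond to H (-1).
Oxidation state = 0 − 1 − 1 − 1 = -3.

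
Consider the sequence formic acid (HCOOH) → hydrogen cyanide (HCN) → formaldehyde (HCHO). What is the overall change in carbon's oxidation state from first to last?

Carbon oxidation states along the series — formic acid: +2, hydrogen cyanide: +2, formaldehyde: 0.
Net change = 0 − (+2) = -2.

-2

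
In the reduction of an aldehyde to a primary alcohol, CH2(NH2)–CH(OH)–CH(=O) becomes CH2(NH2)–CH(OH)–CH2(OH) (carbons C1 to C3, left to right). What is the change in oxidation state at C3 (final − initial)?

-2

Before: C3 has 1 bond to C, 1 bond to H, 2 bonds to O → oxidation state +1.
After: C3 has 1 bond to C, 2 bonds to H, 1 bond to O → oxidation state -1.
Δ = -1 − (+1) = -2, so this is a reduction at C3.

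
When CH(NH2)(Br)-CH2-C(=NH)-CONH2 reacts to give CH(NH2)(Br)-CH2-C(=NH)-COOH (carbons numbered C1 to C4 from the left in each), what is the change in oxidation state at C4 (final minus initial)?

Before: C4 has 1 bond to C, 2 bonds to O, 1 bond to N → oxidation state +3.
After: C4 has 1 bond to C, 3 bonds to O → oxidation state +3.
Δ = +3 − (+3) = 0, so no net redox change at C4.

0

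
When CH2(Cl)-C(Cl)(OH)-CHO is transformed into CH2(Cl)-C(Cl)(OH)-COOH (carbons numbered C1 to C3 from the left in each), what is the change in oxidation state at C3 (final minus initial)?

+2

Before: C3 has 1 bond to C, 1 bond to H, 2 bonds to O → oxidation state +1.
After: C3 has 1 bond to C, 3 bonds to O → oxidation state +3.
Δ = +3 − (+1) = +2, so this is an oxidation at C3.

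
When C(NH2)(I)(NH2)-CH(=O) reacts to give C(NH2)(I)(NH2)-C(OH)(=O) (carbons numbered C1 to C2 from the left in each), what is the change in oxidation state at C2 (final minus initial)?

+2

Before: C2 has 1 bond to C, 1 bond to H, 2 bonds to O → oxidation state +1.
After: C2 has 1 bond to C, 3 bonds to O → oxidation state +3.
Δ = +3 − (+1) = +2, so this is an oxidation at C2.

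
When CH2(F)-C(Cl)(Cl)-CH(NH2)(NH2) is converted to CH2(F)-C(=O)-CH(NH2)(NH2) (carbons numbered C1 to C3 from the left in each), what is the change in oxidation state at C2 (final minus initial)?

0

Before: C2 has 2 bonds to C, 2 bonds to Cl → oxidation state +2.
After: C2 has 2 bonds to C, 2 bonds to O → oxidation state +2.
Δ = +2 − (+2) = 0, so no net redox change at C2.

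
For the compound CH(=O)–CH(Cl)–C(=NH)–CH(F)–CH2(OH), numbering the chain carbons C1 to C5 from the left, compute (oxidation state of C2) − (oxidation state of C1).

-1

C2: 2C, 1H, 1Cl → 0 − 1 + 1 = 0
C1: 1C, 1H, 2O → 0 − 1 + 2 = +1
Difference: 0 − (+1) = -1.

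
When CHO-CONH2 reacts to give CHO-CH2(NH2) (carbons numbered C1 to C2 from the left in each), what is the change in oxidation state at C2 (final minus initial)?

-4

Before: C2 has 1 bond to C, 2 bonds to O, 1 bond to N → oxidation state +3.
After: C2 has 1 bond to C, 2 bonds to H, 1 bond to N → oxidation state -1.
Δ = -1 − (+3) = -4, so this is a reduction at C2.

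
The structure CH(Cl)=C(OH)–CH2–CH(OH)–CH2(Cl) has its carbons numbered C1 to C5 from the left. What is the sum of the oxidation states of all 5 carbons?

-2

Bonds to more-electronegative neighbours contribute +1 each, bonds to H or metals contribute −1 each, and C–C bonds contribute 0. Tallying each carbon:
C1: 2C, 1H, 1Cl → 0 − 1 + 1 = 0
C2: 3C, 1O → 0 + 1 = +1
C3: 2C, 2H → 0 − 2 = -2
C4: 2C, 1H, 1O → 0 − 1 + 1 = 0
C5: 1C, 2H, 1Cl → 0 − 2 + 1 = -1
Sum = 0 + 1 − 2 + 0 − 1 = -2.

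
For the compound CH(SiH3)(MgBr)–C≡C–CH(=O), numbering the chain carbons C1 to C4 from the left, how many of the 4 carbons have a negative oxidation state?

1

Tallying each carbon's bonds:
C1: 1C, 1H, 1Mg, 1Si → 0 − 1 − 1 − 1 = -3
C2: 4C → 0 = 0
C3: 4C → 0 = 0
C4: 1C, 1H, 2O → 0 − 1 + 2 = +1
1 carbon (C1) meets the condition.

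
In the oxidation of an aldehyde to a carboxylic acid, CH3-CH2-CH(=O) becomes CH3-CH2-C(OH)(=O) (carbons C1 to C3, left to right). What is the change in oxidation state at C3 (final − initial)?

Before: C3 has 1 bond to C, 1 bond to H, 2 bonds to O → oxidation state +1.
After: C3 has 1 bond to C, 3 bonds to O → oxidation state +3.
Δ = +3 − (+1) = +2, so this is an oxidation at C3.

+2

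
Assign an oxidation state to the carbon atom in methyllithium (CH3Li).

-4

The carbon has one bond to H (-1), one bond to H (-1), one bond to H (-1), one bond to Li (-1).
Oxidation state = -1 − 1 − 1 − 1 = -4.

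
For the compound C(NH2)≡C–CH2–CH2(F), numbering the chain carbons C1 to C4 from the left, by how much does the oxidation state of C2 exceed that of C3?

C2: 4C → 0 = 0
C3: 2C, 2H → 0 − 2 = -2
Difference: 0 − (-2) = +2.

+2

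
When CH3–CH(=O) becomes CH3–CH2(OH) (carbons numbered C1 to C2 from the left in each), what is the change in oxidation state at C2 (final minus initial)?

Before: C2 has 1 bond to C, 1 bond to H, 2 bonds to O → oxidation state +1.
After: C2 has 1 bond to C, 2 bonds to H, 1 bond to O → oxidation state -1.
Δ = -1 − (+1) = -2, so this is a reduction at C2.

-2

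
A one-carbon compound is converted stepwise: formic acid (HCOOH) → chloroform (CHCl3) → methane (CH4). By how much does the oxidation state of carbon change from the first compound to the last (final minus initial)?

Carbon oxidation states along the series — formic acid: +2, chloroform: +2, methane: -4.
Net change = -4 − (+2) = -6.

-6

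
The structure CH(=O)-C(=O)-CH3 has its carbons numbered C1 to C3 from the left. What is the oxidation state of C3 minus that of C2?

C3: 1C, 3H → 0 − 3 = -3
C2: 2C, 2O → 0 + 2 = +2
Difference: -3 − (+2) = -5.

-5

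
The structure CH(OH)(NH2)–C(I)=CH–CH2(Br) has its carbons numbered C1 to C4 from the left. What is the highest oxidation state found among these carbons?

+1

Tallying each carbon's bonds:
C1: 1C, 1H, 1O, 1N → 0 − 1 + 1 + 1 = +1
C2: 3C, 1I → 0 + 1 = +1
C3: 3C, 1H → 0 − 1 = -1
C4: 1C, 2H, 1Br → 0 − 2 + 1 = -1
The highest value is +1.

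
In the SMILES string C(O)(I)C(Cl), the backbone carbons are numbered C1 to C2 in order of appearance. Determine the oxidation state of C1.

Bonds to more-electronegative neighbours contribute +1 each, bonds to H or metals contribute −1 each, and C–C bonds contribute 0.
C1 has one bond to C (0), one bond to O (+1), one bond to I (+1), one bond to H (-1).
Oxidation state = 0 + 1 + 1 − 1 = +1.

+1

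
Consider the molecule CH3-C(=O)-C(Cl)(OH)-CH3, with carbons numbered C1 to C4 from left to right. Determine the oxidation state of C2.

C2 has one bond to C (0), one bond to C (0), a double bond to O (2×+1 = +2).
Oxidation state = 0 + 0 + 2 = +2.

+2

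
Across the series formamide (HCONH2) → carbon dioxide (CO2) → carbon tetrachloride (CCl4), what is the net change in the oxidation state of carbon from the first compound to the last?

Carbon oxidation states along the series — formamide: +2, carbon dioxide: +4, carbon tetrachloride: +4.
Net change = +4 − (+2) = +2.

+2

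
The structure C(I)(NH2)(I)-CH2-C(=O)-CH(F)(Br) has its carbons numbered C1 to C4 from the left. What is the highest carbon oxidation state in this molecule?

+3

Each bond to a more electronegative atom (O, N, halogen) counts +1, each bond to a less electronegative atom (H, metal, B, Si) counts −1, and each C–C bond counts 0. Tallying each carbon:
C1: 1C, 1N, 2I → 0 + 1 + 2 = +3
C2: 2C, 2H → 0 − 2 = -2
C3: 2C, 2O → 0 + 2 = +2
C4: 1C, 1H, 1F, 1Br → 0 − 1 + 1 + 1 = +1
The highest value is +3.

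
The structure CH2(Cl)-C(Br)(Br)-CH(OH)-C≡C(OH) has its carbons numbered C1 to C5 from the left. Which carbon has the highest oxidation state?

C2

Tallying each carbon's bonds:
C1: 1C, 2H, 1Cl → 0 − 2 + 1 = -1
C2: 2C, 2Br → 0 + 2 = +2
C3: 2C, 1H, 1O → 0 − 1 + 1 = 0
C4: 4C → 0 = 0
C5: 3C, 1O → 0 + 1 = +1
The most oxidised carbon is C2 at +2.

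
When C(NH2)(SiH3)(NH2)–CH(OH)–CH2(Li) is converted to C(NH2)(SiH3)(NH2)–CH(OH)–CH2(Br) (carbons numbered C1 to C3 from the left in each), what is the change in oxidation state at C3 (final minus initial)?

+2

Before: C3 has 1 bond to C, 2 bonds to H, 1 bond to Li → oxidation state -3.
After: C3 has 1 bond to C, 2 bonds to H, 1 bond to Br → oxidation state -1.
Δ = -1 − (-3) = +2, so this is an oxidation at C3.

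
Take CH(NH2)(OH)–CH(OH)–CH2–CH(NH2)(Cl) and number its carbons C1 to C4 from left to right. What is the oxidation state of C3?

Each bond to a more electronegative atom (O, N, halogen) counts +1, each bond to a less electronegative atom (H, metal, B, Si) counts −1, and each C–C bond counts 0.
C3 has one bond to C (0), one bond to C (0), one bond to H (-1), one bond to H (-1).
Oxidation state = 0 + 0 − 1 − 1 = -2.

-2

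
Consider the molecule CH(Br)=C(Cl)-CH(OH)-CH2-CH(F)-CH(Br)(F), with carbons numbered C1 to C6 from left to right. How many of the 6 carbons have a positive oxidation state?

Each bond to a more electronegative atom (O, N, halogen) counts +1, each bond to a less electronegative atom (H, metal, B, Si) counts −1, and each C–C bond counts 0. Tallying each carbon:
C1: 2C, 1H, 1Br → 0 − 1 + 1 = 0
C2: 3C, 1Cl → 0 + 1 = +1
C3: 2C, 1H, 1O → 0 − 1 + 1 = 0
C4: 2C, 2H → 0 − 2 = -2
C5: 2C, 1H, 1F → 0 − 1 + 1 = 0
C6: 1C, 1H, 1F, 1Br → 0 − 1 + 1 + 1 = +1
2 carbons (C2, C6) meet the condition.

2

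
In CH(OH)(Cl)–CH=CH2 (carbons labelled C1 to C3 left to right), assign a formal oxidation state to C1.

Bonds to more-electronegative neighbours contribute +1 each, bonds to H or metals contribute −1 each, and C–C bonds contribute 0.
C1 has one bond to C (0), one bond to O (+1), one bond to H (-1), one bond to Cl (+1).
Oxidation state = 0 + 1 − 1 + 1 = +1.

+1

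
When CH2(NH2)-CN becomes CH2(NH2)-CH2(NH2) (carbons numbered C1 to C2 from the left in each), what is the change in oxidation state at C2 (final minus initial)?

-4

Before: C2 has 1 bond to C, 3 bonds to N → oxidation state +3.
After: C2 has 1 bond to C, 2 bonds to H, 1 bond to N → oxidation state -1.
Δ = -1 − (+3) = -4, so this is a reduction at C2.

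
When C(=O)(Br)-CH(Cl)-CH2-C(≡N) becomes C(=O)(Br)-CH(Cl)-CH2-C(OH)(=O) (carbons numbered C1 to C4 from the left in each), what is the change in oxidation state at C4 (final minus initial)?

0

Before: C4 has 1 bond to C, 3 bonds to N → oxidation state +3.
After: C4 has 1 bond to C, 3 bonds to O → oxidation state +3.
Δ = +3 − (+3) = 0, so no net redox change at C4.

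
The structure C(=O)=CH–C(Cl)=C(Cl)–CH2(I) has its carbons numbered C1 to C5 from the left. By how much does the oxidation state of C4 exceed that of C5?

C4: 3C, 1Cl → 0 + 1 = +1
C5: 1C, 2H, 1I → 0 − 2 + 1 = -1
Difference: +1 − (-1) = +2.

+2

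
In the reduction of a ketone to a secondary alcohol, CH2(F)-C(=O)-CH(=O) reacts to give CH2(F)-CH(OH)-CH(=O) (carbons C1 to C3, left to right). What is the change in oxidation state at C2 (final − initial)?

Before: C2 has 2 bonds to C, 2 bonds to O → oxidation state +2.
After: C2 has 2 bonds to C, 1 bond to H, 1 bond to O → oxidation state 0.
Δ = 0 − (+2) = -2, so this is a reduction at C2.

-2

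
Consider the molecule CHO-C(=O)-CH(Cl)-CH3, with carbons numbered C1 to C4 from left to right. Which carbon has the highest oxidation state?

Assign +1 per bond to O/N/halogen, −1 per bond to H or an electropositive element, and 0 per bond to carbon. Tallying each carbon:
C1: 1C, 1H, 2O → 0 − 1 + 2 = +1
C2: 2C, 2O → 0 + 2 = +2
C3: 2C, 1H, 1Cl → 0 − 1 + 1 = 0
C4: 1C, 3H → 0 − 3 = -3
The most oxidised carbon is C2 at +2.

C2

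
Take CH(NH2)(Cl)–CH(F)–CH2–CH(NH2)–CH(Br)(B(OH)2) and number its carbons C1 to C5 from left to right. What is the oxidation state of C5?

-1

C5 has one bond to C (0), one bond to Br (+1), one bond to B (-1), one bond to H (-1).
Oxidation state = 0 + 1 − 1 − 1 = -1.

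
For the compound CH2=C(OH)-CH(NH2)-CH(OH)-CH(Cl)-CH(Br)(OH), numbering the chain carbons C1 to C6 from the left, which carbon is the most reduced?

Each bond to a more electronegative atom (O, N, halogen) counts +1, each bond to a less electronegative atom (H, metal, B, Si) counts −1, and each C–C bond counts 0. Tallying each carbon:
C1: 2C, 2H → 0 − 2 = -2
C2: 3C, 1O → 0 + 1 = +1
C3: 2C, 1H, 1N → 0 − 1 + 1 = 0
C4: 2C, 1H, 1O → 0 − 1 + 1 = 0
C5: 2C, 1H, 1Cl → 0 − 1 + 1 = 0
C6: 1C, 1H, 1O, 1Br → 0 − 1 + 1 + 1 = +1
The most reduced carbon is C1 at -2.

C1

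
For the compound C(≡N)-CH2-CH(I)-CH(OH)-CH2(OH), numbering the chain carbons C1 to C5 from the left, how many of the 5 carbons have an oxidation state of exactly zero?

2

Count +1 for every bond to an atom more electronegative than carbon and −1 for every bond to one less electronegative; C–C bonds are 0. Tallying each carbon:
C1: 1C, 3N → 0 + 3 = +3
C2: 2C, 2H → 0 − 2 = -2
C3: 2C, 1H, 1I → 0 − 1 + 1 = 0
C4: 2C, 1H, 1O → 0 − 1 + 1 = 0
C5: 1C, 2H, 1O → 0 − 2 + 1 = -1
2 carbons (C3, C4) meet the condition.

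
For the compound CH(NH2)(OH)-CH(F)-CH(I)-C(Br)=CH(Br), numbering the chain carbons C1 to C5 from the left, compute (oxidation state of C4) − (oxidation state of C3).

+1

C4: 3C, 1Br → 0 + 1 = +1
C3: 2C, 1H, 1I → 0 − 1 + 1 = 0
Difference: +1 − (0) = +1.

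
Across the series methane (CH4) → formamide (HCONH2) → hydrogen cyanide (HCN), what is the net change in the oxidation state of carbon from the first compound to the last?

+6

Carbon oxidation states along the series — methane: -4, formamide: +2, hydrogen cyanide: +2.
Net change = +2 − (-4) = +6.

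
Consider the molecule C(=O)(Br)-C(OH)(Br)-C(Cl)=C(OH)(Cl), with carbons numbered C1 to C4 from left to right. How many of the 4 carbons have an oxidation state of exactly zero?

Assign +1 per bond to O/N/halogen, −1 per bond to H or an electropositive element, and 0 per bond to carbon. Tallying each carbon:
C1: 1C, 2O, 1Br → 0 + 2 + 1 = +3
C2: 2C, 1O, 1Br → 0 + 1 + 1 = +2
C3: 3C, 1Cl → 0 + 1 = +1
C4: 2C, 1O, 1Cl → 0 + 1 + 1 = +2
0 carbons meet the condition.

0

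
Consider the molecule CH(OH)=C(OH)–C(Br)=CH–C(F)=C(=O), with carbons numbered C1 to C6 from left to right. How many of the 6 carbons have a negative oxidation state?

Each bond to a more electronegative atom (O, N, halogen) counts +1, each bond to a less electronegative atom (H, metal, B, Si) counts −1, and each C–C bond counts 0. Tallying each carbon:
C1: 2C, 1H, 1O → 0 − 1 + 1 = 0
C2: 3C, 1O → 0 + 1 = +1
C3: 3C, 1Br → 0 + 1 = +1
C4: 3C, 1H → 0 − 1 = -1
C5: 3C, 1F → 0 + 1 = +1
C6: 2C, 2O → 0 + 2 = +2
1 carbon (C4) meets the condition.

1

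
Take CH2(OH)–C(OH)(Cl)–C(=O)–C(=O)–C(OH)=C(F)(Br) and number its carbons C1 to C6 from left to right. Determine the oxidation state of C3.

+2

Bonds to more-electronegative neighbours contribute +1 each, bonds to H or metals contribute −1 each, and C–C bonds contribute 0.
C3 has one bond to C (0), one bond to C (0), a double bond to O (2×+1 = +2).
Oxidation state = 0 + 0 + 2 = +2.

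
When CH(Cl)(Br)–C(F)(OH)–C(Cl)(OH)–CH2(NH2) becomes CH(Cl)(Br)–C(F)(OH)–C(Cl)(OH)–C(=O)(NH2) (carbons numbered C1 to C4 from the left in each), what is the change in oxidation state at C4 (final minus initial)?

+4

Before: C4 has 1 bond to C, 2 bonds to H, 1 bond to N → oxidation state -1.
After: C4 has 1 bond to C, 2 bonds to O, 1 bond to N → oxidation state +3.
Δ = +3 − (-1) = +4, so this is an oxidation at C4.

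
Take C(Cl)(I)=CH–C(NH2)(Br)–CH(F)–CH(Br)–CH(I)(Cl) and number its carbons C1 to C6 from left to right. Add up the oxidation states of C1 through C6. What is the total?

Tallying each carbon's bonds:
C1: 2C, 1Cl, 1I → 0 + 1 + 1 = +2
C2: 3C, 1H → 0 − 1 = -1
C3: 2C, 1N, 1Br → 0 + 1 + 1 = +2
C4: 2C, 1H, 1F → 0 − 1 + 1 = 0
C5: 2C, 1H, 1Br → 0 − 1 + 1 = 0
C6: 1C, 1H, 1Cl, 1I → 0 − 1 + 1 + 1 = +1
Sum = +2 − 1 + 2 + 0 + 0 + 1 = +4.

+4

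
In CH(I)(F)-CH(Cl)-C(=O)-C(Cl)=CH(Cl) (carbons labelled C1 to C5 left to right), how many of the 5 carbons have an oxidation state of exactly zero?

Tallying each carbon's bonds:
C1: 1C, 1H, 1F, 1I → 0 − 1 + 1 + 1 = +1
C2: 2C, 1H, 1Cl → 0 − 1 + 1 = 0
C3: 2C, 2O → 0 + 2 = +2
C4: 3C, 1Cl → 0 + 1 = +1
C5: 2C, 1H, 1Cl → 0 − 1 + 1 = 0
2 carbons (C2, C5) meet the condition.

2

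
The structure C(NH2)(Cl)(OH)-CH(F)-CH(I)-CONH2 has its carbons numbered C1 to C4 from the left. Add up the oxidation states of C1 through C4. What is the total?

+6

Assign +1 per bond to O/N/halogen, −1 per bond to H or an electropositive element, and 0 per bond to carbon. Tallying each carbon:
C1: 1C, 1O, 1N, 1Cl → 0 + 1 + 1 + 1 = +3
C2: 2C, 1H, 1F → 0 − 1 + 1 = 0
C3: 2C, 1H, 1I → 0 − 1 + 1 = 0
C4: 1C, 2O, 1N → 0 + 2 + 1 = +3
Sum = +3 + 0 + 0 + 3 = +6.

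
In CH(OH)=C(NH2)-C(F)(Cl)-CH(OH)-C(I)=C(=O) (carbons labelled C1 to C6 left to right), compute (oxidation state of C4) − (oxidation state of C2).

-1

C4: 2C, 1H, 1O → 0 − 1 + 1 = 0
C2: 3C, 1N → 0 + 1 = +1
Difference: 0 − (+1) = -1.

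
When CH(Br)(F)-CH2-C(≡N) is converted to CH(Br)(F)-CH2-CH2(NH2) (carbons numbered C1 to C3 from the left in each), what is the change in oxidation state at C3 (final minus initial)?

-4

Before: C3 has 1 bond to C, 3 bonds to N → oxidation state +3.
After: C3 has 1 bond to C, 2 bonds to H, 1 bond to N → oxidation state -1.
Δ = -1 − (+3) = -4, so this is a reduction at C3.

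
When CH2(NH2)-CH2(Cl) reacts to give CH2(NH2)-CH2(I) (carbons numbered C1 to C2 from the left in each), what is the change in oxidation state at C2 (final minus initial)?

Before: C2 has 1 bond to C, 2 bonds to H, 1 bond to Cl → oxidation state -1.
After: C2 has 1 bond to C, 2 bonds to H, 1 bond to I → oxidation state -1.
Δ = -1 − (-1) = 0, so no net redox change at C2.

0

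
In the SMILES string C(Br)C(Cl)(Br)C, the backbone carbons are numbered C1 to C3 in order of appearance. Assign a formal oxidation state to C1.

-1

Count +1 for every bond to an atom more electronegative than carbon and −1 for every bond to one less electronegative; C–C bonds are 0.
C1 has one bond to C (0), one bond to Br (+1), one bond to H (-1), one bond to H (-1).
Oxidation state = 0 + 1 − 1 − 1 = -1.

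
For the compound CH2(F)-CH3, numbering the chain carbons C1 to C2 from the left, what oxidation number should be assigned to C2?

-3

Assign +1 per bond to O/N/halogen, −1 per bond to H or an electropositive element, and 0 per bond to carbon.
C2 has one bond to C (0), one bond to H (-1), one bond to H (-1), one bond to H (-1).
Oxidation state = 0 − 1 − 1 − 1 = -3.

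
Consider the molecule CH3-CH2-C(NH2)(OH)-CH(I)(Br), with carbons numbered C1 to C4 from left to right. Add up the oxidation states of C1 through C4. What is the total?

-2

Bonds to more-electronegative neighbours contribute +1 each, bonds to H or metals contribute −1 each, and C–C bonds contribute 0. Tallying each carbon:
C1: 1C, 3H → 0 − 3 = -3
C2: 2C, 2H → 0 − 2 = -2
C3: 2C, 1O, 1N → 0 + 1 + 1 = +2
C4: 1C, 1H, 1Br, 1I → 0 − 1 + 1 + 1 = +1
Sum = -3 − 2 + 2 + 1 = -2.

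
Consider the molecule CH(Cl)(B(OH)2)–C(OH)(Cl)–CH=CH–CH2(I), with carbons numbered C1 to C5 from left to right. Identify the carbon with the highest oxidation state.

Count +1 for every bond to an atom more electronegative than carbon and −1 for every bond to one less electronegative; C–C bonds are 0. Tallying each carbon:
C1: 1C, 1H, 1Cl, 1B → 0 − 1 + 1 − 1 = -1
C2: 2C, 1O, 1Cl → 0 + 1 + 1 = +2
C3: 3C, 1H → 0 − 1 = -1
C4: 3C, 1H → 0 − 1 = -1
C5: 1C, 2H, 1I → 0 − 2 + 1 = -1
The most oxidised carbon is C2 at +2.

C2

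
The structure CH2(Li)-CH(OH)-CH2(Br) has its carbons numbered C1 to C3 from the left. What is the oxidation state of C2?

Bonds to more-electronegative neighbours contribute +1 each, bonds to H or metals contribute −1 each, and C–C bonds contribute 0.
C2 has one bond to C (0), one bond to C (0), one bond to H (-1), one bond to O (+1).
Oxidation state = 0 + 0 − 1 + 1 = 0.

0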